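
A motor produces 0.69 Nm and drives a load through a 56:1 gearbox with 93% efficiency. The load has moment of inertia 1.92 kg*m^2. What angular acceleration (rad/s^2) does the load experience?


tau_out = tau_motor * N * eta
= 0.69 * 56 * 0.93 = 35.9352 Nm
alpha = tau_out / I = 35.9352 / 1.92
= 18.7163 rad/s^2


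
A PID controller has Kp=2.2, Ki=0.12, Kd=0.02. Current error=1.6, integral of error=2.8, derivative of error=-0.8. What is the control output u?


u = Kp*e + Ki*int(e) + Kd*de/dt
= 2.2*1.6 + 0.12*2.8 + 0.02*(-0.8)
= 3.52 + 0.336 + -0.016
= 3.84


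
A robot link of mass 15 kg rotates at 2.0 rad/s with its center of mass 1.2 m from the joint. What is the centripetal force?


F = m * omega^2 * r
= 15 * 2.0^2 * 1.2
= 15 * 4.0 * 1.2
= 72.0 N


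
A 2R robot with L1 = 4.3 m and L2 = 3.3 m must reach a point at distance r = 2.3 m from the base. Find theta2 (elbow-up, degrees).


cos(theta2) = (r^2 - L1^2 - L2^2) / (2*L1*L2)
cos(theta2) = (5.29 - 18.49 - 10.89) / 28.38
cos(theta2) = -0.848837
theta2 = 148.0854 degrees


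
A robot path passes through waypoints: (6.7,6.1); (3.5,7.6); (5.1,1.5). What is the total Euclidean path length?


Segment lengths:
  seg1 = sqrt((-3.2)^2 + (1.5)^2) = 3.5341
  seg2 = sqrt((1.6)^2 + (-6.1)^2) = 6.3063
Total = 9.8405


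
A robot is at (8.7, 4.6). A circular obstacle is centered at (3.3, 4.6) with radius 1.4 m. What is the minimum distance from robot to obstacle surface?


center_dist = sqrt((8.7-3.3)^2 + (4.6-4.6)^2)
= sqrt(29.16 + 0.0)
= 5.4
min_dist = center_dist - radius = 5.4 - 1.4 = 4.0 m


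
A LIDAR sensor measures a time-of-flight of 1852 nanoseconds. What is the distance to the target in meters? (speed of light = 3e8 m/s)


tof = 1852 ns = 1.852e-06 s
dist = c * tof / 2
= 3e8 * 1.852e-06 / 2
= 277.8 m


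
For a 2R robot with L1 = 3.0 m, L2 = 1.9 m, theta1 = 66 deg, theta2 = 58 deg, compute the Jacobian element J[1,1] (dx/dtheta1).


J[1,1] = -L1*sin(t1) - L2*sin(t1+t2)
= -3.0*sin(66) - 1.9*sin(124)
= -4.3158


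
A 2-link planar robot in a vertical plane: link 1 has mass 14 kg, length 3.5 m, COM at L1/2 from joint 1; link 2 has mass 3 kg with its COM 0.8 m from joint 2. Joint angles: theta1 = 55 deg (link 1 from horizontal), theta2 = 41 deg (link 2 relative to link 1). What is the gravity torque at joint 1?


Horizontal distance from joint 1 to link-1 COM:
  x_c1 = (L1/2)*cos(t1) = 1.75 * 0.5736 = 1.0038 m
Horizontal distance from joint 1 to link-2 COM:
  x_c2 = L1*cos(t1) + Lc2*cos(t1+t2)
       = 3.5*0.5736 + 0.8*-0.1045 = 1.9239 m
tau1 = m1*g*x_c1 + m2*g*x_c2
     = 14*9.81*1.0038 + 3*9.81*1.9239
     = 137.8562 + 56.6202
     = 194.4765 Nm


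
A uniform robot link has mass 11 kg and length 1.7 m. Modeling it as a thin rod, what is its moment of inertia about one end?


I = (1/3) * m * L^2
= (1/3) * 11 * 1.7^2
= 0.333333 * 11 * 2.89
= 10.5967 kg*m^2


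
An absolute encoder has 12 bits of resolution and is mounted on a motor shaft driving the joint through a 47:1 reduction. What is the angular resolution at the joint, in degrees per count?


counts = 2^12 = 4096
effective counts at joint = 4096 * 47 = 192512
resolution = 360 / 192512
= 0.0019 deg/count


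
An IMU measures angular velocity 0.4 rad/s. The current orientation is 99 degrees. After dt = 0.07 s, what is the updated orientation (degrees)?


delta_theta = w * dt = 0.4 * 0.07 = 0.028 rad
= 1.6043 deg
theta_new = 99 + 1.6043 = 100.6043 deg


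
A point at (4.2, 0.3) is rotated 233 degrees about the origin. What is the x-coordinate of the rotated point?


x' = x*cos(theta) - y*sin(theta)
cos(233 deg) = -0.6018, sin(233 deg) = -0.7986
x' = 4.2 * -0.6018 - 0.3 * -0.7986
= -2.5276 - -0.2396
= -2.288


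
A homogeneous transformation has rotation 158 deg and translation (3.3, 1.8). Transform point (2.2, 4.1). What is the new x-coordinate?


x' = cos(theta)*px - sin(theta)*py + tx
= -0.9272*2.2 - 0.3746*4.1 + 3.3
= -0.2757


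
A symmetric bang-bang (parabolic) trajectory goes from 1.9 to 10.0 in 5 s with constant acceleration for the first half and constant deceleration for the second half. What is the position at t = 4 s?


Symmetric rest-to-rest: each phase covers (pf-p0)/2 in time T/2. 0.5*a*(T/2)^2 = (pf-p0)/2 => a = 4*(pf-p0)/T^2
a = 4*(10.0-1.9)/5^2 = 1.296
t = 4 is in the deceleration phase (t > T/2).
p = pf - 0.5*a*(T-t)^2 = 10.0 - 0.5*1.296*1^2
= 9.352


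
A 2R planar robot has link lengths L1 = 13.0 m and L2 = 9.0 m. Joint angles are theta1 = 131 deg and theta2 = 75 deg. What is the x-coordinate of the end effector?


Convert angles to radians: theta1 = 2.2864, theta2 = 1.309
x = L1*cos(theta1) + L2*cos(theta1+theta2)
x = -8.5288 + -8.0891
x = -16.6179


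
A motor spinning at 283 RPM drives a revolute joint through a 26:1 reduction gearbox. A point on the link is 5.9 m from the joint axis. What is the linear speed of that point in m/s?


omega_motor = 283 * 2*pi/60 = 29.6357 rad/s
omega_joint = omega_motor / 26 = 1.1398 rad/s
v = omega_joint * r = 1.1398 * 5.9
= 6.725 m/s


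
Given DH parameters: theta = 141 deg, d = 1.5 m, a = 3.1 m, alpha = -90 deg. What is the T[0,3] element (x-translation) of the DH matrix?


T[0,3] = a * cos(theta)
= 3.1 * cos(141 deg)
= 3.1 * -0.7771
= -2.4092


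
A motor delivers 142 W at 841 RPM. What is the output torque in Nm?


omega = 841 * 2*pi/60 = 88.0693 rad/s
tau = P / omega = 142 / 88.0693
= 1.6124 Nm


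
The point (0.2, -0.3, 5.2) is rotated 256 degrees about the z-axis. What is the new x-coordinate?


Rotation about z-axis: x' = x*cos(theta) - y*sin(theta)
= 0.2 * -0.2419 - -0.3 * -0.9703
= -0.3395


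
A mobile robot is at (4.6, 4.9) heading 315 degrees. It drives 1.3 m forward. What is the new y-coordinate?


y_new = y0 + d*sin(theta)
= 4.9 + 1.3*sin(315)
= 4.9 + -0.9192
= 3.9808


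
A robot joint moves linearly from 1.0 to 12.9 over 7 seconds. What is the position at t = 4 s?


s = t/T = 4/7 = 0.5714
p(t) = p0 + (pf-p0)*s
= 1.0 + (12.9 - 1.0) * 0.5714
= 7.8


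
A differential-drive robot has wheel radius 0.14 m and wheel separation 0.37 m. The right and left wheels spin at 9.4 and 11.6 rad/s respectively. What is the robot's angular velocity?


vR = r*wR = 0.14*9.4 = 1.316 m/s
vL = r*wL = 0.14*11.6 = 1.624 m/s
v = (vR+vL)/2 = 1.47 m/s
omega = (vR-vL)/L = -0.8324 rad/s
angular velocity = -0.8324 rad/s


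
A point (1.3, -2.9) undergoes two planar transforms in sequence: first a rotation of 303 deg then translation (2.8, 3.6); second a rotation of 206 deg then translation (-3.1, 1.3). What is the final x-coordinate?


After transform 1:
x1 = cos(303)*1.3 - sin(303)*-2.9 + 2.8 = 1.0759
y1 = sin(303)*1.3 + cos(303)*-2.9 + 3.6 = 0.9303
After transform 2:
x2 = cos(206)*1.0759 - sin(206)*0.9303 + -3.1
= -3.6592


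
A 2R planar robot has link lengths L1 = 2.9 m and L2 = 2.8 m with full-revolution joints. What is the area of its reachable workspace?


r_max = L1 + L2 = 5.7 m
r_min = |L1 - L2| = 0.1 m
Area = pi*(r_max^2 - r_min^2)
= pi*(32.49 - 0.01)
= pi * 32.48
= 102.0389 m^2


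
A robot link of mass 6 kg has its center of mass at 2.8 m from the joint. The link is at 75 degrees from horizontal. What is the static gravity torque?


tau = m*g*L*cos(angle)
= 6 * 9.81 * 2.8 * cos(75 deg)
= 6 * 9.81 * 2.8 * 0.2588
= 42.6554 Nm


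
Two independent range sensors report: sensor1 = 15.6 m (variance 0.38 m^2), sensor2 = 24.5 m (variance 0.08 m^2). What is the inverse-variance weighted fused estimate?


w1 = (1/var1) / (1/var1 + 1/var2)
   = 2.6316 / (2.6316 + 12.5) = 0.1739
w2 = 1 - w1 = 0.8261
fused = w1*s1 + w2*s2 = 2.713 + 20.2391
= 22.9522 m


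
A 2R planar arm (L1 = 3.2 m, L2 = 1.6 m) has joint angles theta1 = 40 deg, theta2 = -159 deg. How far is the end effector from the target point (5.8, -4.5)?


End effector via forward kinematics:
x = L1*cos(t1) + L2*cos(t1+t2) = 1.6756
y = L1*sin(t1) + L2*sin(t1+t2) = 0.6575
Distance to target:
d = sqrt((5.8 - 1.6756)^2 + (-4.5 - 0.6575)^2)
= sqrt(17.0103 + 26.6001)
= 6.6038 m


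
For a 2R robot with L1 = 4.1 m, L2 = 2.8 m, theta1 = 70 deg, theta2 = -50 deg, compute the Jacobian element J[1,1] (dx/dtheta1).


J[1,1] = -L1*sin(t1) - L2*sin(t1+t2)
= -4.1*sin(70) - 2.8*sin(20)
= -4.8104


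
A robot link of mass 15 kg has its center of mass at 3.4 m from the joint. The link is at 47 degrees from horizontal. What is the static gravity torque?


tau = m*g*L*cos(angle)
= 15 * 9.81 * 3.4 * cos(47 deg)
= 15 * 9.81 * 3.4 * 0.682
= 341.2106 Nm


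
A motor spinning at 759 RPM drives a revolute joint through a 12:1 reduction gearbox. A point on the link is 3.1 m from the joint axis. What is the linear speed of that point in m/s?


omega_motor = 759 * 2*pi/60 = 79.4823 rad/s
omega_joint = omega_motor / 12 = 6.6235 rad/s
v = omega_joint * r = 6.6235 * 3.1
= 20.5329 m/s


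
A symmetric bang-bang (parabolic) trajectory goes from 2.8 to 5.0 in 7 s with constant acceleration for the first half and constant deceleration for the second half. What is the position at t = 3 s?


Symmetric rest-to-rest: each phase covers (pf-p0)/2 in time T/2. 0.5*a*(T/2)^2 = (pf-p0)/2 => a = 4*(pf-p0)/T^2
a = 4*(5.0-2.8)/7^2 = 0.1796
t = 3 is in the acceleration phase (t <= T/2).
p = p0 + 0.5*a*t^2 = 2.8 + 0.5*0.1796*3^2
= 3.6082


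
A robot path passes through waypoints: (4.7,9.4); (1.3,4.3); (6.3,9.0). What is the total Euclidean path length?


Segment lengths:
  seg1 = sqrt((-3.4)^2 + (-5.1)^2) = 6.1294
  seg2 = sqrt((5.0)^2 + (4.7)^2) = 6.8622
Total = 12.9917


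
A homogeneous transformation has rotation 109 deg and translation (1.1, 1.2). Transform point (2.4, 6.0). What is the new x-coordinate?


x' = cos(theta)*px - sin(theta)*py + tx
= -0.3256*2.4 - 0.9455*6.0 + 1.1
= -5.3545


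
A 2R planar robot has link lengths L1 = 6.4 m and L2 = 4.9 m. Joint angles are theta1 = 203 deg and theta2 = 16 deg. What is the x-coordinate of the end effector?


Convert angles to radians: theta1 = 3.543, theta2 = 0.2793
x = L1*cos(theta1) + L2*cos(theta1+theta2)
x = -5.8912 + -3.808
x = -9.6992


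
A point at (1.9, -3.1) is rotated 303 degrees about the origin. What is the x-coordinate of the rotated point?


x' = x*cos(theta) - y*sin(theta)
cos(303 deg) = 0.5446, sin(303 deg) = -0.8387
x' = 1.9 * 0.5446 - -3.1 * -0.8387
= 1.0348 - 2.5999
= -1.5651


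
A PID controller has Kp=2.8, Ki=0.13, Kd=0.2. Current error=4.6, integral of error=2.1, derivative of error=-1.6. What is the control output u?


u = Kp*e + Ki*int(e) + Kd*de/dt
= 2.8*4.6 + 0.13*2.1 + 0.2*(-1.6)
= 12.88 + 0.273 + -0.32
= 12.833


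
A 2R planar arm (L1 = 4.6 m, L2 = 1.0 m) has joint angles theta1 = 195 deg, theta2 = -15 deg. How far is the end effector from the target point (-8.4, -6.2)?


End effector via forward kinematics:
x = L1*cos(t1) + L2*cos(t1+t2) = -5.4433
y = L1*sin(t1) + L2*sin(t1+t2) = -1.1906
Distance to target:
d = sqrt((-8.4 - -5.4433)^2 + (-6.2 - -1.1906)^2)
= sqrt(8.7423 + 25.0944)
= 5.8169 m


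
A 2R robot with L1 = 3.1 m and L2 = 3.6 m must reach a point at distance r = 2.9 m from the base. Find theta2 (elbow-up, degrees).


cos(theta2) = (r^2 - L1^2 - L2^2) / (2*L1*L2)
cos(theta2) = (8.41 - 9.61 - 12.96) / 22.32
cos(theta2) = -0.634409
theta2 = 129.3761 degrees


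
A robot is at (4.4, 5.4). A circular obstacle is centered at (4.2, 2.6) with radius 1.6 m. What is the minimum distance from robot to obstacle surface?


center_dist = sqrt((4.4-4.2)^2 + (5.4-2.6)^2)
= sqrt(0.04 + 7.84)
= 2.8071
min_dist = center_dist - radius = 2.8071 - 1.6 = 1.2071 m


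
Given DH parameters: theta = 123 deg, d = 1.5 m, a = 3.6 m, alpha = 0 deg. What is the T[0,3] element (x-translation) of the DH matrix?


T[0,3] = a * cos(theta)
= 3.6 * cos(123 deg)
= 3.6 * -0.5446
= -1.9607


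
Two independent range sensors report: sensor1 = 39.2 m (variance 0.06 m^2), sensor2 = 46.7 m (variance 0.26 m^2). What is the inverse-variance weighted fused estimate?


w1 = (1/var1) / (1/var1 + 1/var2)
   = 16.6667 / (16.6667 + 3.8462) = 0.8125
w2 = 1 - w1 = 0.1875
fused = w1*s1 + w2*s2 = 31.85 + 8.7563
= 40.6063 m


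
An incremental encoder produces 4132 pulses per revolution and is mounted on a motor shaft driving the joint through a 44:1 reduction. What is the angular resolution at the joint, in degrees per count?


counts per rev = 4132
effective counts at joint = 4132 * 44 = 181808
resolution = 360 / 181808
= 0.002 deg/count


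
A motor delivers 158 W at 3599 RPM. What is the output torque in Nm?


omega = 3599 * 2*pi/60 = 376.8864 rad/s
tau = P / omega = 158 / 376.8864
= 0.4192 Nm


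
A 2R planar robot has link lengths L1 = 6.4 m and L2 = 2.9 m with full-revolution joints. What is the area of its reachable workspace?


r_max = L1 + L2 = 9.3 m
r_min = |L1 - L2| = 3.5 m
Area = pi*(r_max^2 - r_min^2)
= pi*(86.49 - 12.25)
= pi * 74.24
= 233.2318 m^2


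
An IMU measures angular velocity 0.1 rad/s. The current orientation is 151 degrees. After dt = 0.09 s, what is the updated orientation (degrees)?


delta_theta = w * dt = 0.1 * 0.09 = 0.009 rad
= 0.5157 deg
theta_new = 151 + 0.5157 = 151.5157 deg


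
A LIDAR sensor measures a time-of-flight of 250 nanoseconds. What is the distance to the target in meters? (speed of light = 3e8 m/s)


tof = 250 ns = 2.5e-07 s
dist = c * tof / 2
= 3e8 * 2.5e-07 / 2
= 37.5 m


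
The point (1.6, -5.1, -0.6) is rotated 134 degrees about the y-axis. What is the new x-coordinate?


Rotation about y-axis: x' = x*cos(theta) + z*sin(theta)
= 1.6 * -0.6947 + -0.6 * 0.7193
= -1.5431


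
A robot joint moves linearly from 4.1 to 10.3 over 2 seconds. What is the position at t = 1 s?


s = t/T = 1/2 = 0.5
p(t) = p0 + (pf-p0)*s
= 4.1 + (10.3 - 4.1) * 0.5
= 7.2


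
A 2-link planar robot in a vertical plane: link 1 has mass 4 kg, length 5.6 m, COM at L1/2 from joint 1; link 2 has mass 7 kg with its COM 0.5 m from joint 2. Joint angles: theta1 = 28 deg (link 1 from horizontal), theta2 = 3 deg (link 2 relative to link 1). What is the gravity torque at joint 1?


Horizontal distance from joint 1 to link-1 COM:
  x_c1 = (L1/2)*cos(t1) = 2.8 * 0.8829 = 2.4723 m
Horizontal distance from joint 1 to link-2 COM:
  x_c2 = L1*cos(t1) + Lc2*cos(t1+t2)
       = 5.6*0.8829 + 0.5*0.8572 = 5.3731 m
tau1 = m1*g*x_c1 + m2*g*x_c2
     = 4*9.81*2.4723 + 7*9.81*5.3731
     = 97.0112 + 368.9701
     = 465.9813 Nm


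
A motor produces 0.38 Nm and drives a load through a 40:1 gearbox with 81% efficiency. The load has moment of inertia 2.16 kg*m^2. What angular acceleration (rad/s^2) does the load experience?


tau_out = tau_motor * N * eta
= 0.38 * 40 * 0.81 = 12.312 Nm
alpha = tau_out / I = 12.312 / 2.16
= 5.7 rad/s^2


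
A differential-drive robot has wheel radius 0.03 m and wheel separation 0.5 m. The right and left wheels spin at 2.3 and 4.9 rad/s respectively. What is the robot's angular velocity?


vR = r*wR = 0.03*2.3 = 0.069 m/s
vL = r*wL = 0.03*4.9 = 0.147 m/s
v = (vR+vL)/2 = 0.108 m/s
omega = (vR-vL)/L = -0.156 rad/s
angular velocity = -0.156 rad/s


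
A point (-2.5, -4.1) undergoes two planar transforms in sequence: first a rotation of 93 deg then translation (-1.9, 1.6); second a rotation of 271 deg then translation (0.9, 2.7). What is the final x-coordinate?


After transform 1:
x1 = cos(93)*-2.5 - sin(93)*-4.1 + -1.9 = 2.3252
y1 = sin(93)*-2.5 + cos(93)*-4.1 + 1.6 = -0.682
After transform 2:
x2 = cos(271)*2.3252 - sin(271)*-0.682 + 0.9
= 0.2587


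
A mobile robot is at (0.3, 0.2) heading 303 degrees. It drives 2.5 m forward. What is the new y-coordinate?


y_new = y0 + d*sin(theta)
= 0.2 + 2.5*sin(303)
= 0.2 + -2.0967
= -1.8967


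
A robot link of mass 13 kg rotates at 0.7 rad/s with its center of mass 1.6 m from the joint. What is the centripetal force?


F = m * omega^2 * r
= 13 * 0.7^2 * 1.6
= 13 * 0.49 * 1.6
= 10.192 N


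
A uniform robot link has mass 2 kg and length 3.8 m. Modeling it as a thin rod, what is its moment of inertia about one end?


I = (1/3) * m * L^2
= (1/3) * 2 * 3.8^2
= 0.333333 * 2 * 14.44
= 9.6267 kg*m^2


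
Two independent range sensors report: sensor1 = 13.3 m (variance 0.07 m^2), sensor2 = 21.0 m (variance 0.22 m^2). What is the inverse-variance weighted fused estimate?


w1 = (1/var1) / (1/var1 + 1/var2)
   = 14.2857 / (14.2857 + 4.5455) = 0.7586
w2 = 1 - w1 = 0.2414
fused = w1*s1 + w2*s2 = 10.0897 + 5.069
= 15.1586 m


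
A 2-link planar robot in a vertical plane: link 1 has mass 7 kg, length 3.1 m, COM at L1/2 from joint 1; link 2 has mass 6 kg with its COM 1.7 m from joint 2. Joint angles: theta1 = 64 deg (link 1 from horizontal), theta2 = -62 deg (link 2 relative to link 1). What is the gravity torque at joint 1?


Horizontal distance from joint 1 to link-1 COM:
  x_c1 = (L1/2)*cos(t1) = 1.55 * 0.4384 = 0.6795 m
Horizontal distance from joint 1 to link-2 COM:
  x_c2 = L1*cos(t1) + Lc2*cos(t1+t2)
       = 3.1*0.4384 + 1.7*0.9994 = 3.0579 m
tau1 = m1*g*x_c1 + m2*g*x_c2
     = 7*9.81*0.6795 + 6*9.81*3.0579
     = 46.6596 + 179.9889
     = 226.6484 Nm


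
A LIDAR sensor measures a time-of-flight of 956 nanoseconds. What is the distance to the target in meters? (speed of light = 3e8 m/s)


tof = 956 ns = 9.56e-07 s
dist = c * tof / 2
= 3e8 * 9.56e-07 / 2
= 143.4 m


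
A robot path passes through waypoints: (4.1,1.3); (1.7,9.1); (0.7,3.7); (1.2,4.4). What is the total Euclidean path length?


Segment lengths:
  seg1 = sqrt((-2.4)^2 + (7.8)^2) = 8.1609
  seg2 = sqrt((-1.0)^2 + (-5.4)^2) = 5.4918
  seg3 = sqrt((0.5)^2 + (0.7)^2) = 0.8602
Total = 14.5129


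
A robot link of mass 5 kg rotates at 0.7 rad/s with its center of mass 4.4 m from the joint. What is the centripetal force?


F = m * omega^2 * r
= 5 * 0.7^2 * 4.4
= 5 * 0.49 * 4.4
= 10.78 N


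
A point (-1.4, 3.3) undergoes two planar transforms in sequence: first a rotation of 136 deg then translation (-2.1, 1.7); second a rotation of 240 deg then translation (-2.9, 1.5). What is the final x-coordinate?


After transform 1:
x1 = cos(136)*-1.4 - sin(136)*3.3 + -2.1 = -3.3853
y1 = sin(136)*-1.4 + cos(136)*3.3 + 1.7 = -1.6463
After transform 2:
x2 = cos(240)*-3.3853 - sin(240)*-1.6463 + -2.9
= -2.6331


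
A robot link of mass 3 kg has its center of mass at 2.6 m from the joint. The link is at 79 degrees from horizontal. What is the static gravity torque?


tau = m*g*L*cos(angle)
= 3 * 9.81 * 2.6 * cos(79 deg)
= 3 * 9.81 * 2.6 * 0.1908
= 14.6003 Nm


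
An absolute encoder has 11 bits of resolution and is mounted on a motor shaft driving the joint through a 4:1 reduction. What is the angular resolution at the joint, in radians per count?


counts = 2^11 = 2048
effective counts at joint = 2048 * 4 = 8192
resolution = 2*pi / 8192
= 7.6699e-04 rad/count


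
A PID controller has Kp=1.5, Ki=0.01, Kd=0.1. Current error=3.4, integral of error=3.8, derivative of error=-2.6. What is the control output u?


u = Kp*e + Ki*int(e) + Kd*de/dt
= 1.5*3.4 + 0.01*3.8 + 0.1*(-2.6)
= 5.1 + 0.038 + -0.26
= 4.878


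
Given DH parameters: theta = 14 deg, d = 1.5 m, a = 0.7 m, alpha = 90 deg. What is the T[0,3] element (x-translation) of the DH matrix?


T[0,3] = a * cos(theta)
= 0.7 * cos(14 deg)
= 0.7 * 0.9703
= 0.6792


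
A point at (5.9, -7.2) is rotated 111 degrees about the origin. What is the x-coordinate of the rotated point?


x' = x*cos(theta) - y*sin(theta)
cos(111 deg) = -0.3584, sin(111 deg) = 0.9336
x' = 5.9 * -0.3584 - -7.2 * 0.9336
= -2.1144 - -6.7218
= 4.6074


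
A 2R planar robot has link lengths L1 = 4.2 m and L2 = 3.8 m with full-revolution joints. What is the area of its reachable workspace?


r_max = L1 + L2 = 8.0 m
r_min = |L1 - L2| = 0.4 m
Area = pi*(r_max^2 - r_min^2)
= pi*(64.0 - 0.16)
= pi * 63.84
= 200.5593 m^2


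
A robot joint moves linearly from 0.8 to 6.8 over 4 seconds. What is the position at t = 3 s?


s = t/T = 3/4 = 0.75
p(t) = p0 + (pf-p0)*s
= 0.8 + (6.8 - 0.8) * 0.75
= 5.3


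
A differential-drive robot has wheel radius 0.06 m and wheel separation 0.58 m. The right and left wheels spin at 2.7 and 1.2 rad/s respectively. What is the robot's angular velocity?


vR = r*wR = 0.06*2.7 = 0.162 m/s
vL = r*wL = 0.06*1.2 = 0.072 m/s
v = (vR+vL)/2 = 0.117 m/s
omega = (vR-vL)/L = 0.1552 rad/s
angular velocity = 0.1552 rad/s


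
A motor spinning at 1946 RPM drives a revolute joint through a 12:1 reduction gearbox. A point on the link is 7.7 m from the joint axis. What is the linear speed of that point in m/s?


omega_motor = 1946 * 2*pi/60 = 203.7846 rad/s
omega_joint = omega_motor / 12 = 16.9821 rad/s
v = omega_joint * r = 16.9821 * 7.7
= 130.7618 m/s


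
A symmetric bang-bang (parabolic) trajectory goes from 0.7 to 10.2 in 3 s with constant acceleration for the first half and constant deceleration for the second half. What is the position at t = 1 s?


Symmetric rest-to-rest: each phase covers (pf-p0)/2 in time T/2. 0.5*a*(T/2)^2 = (pf-p0)/2 => a = 4*(pf-p0)/T^2
a = 4*(10.2-0.7)/3^2 = 4.2222
t = 1 is in the acceleration phase (t <= T/2).
p = p0 + 0.5*a*t^2 = 0.7 + 0.5*4.2222*1^2
= 2.8111


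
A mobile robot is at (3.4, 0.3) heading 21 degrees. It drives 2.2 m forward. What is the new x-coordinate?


x_new = x0 + d*cos(theta)
= 3.4 + 2.2*cos(21)
= 3.4 + 2.0539
= 5.4539


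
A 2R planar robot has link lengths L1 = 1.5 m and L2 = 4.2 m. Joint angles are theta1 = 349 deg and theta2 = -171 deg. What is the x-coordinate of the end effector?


Convert angles to radians: theta1 = 6.0912, theta2 = -2.9845
x = L1*cos(theta1) + L2*cos(theta1+theta2)
x = 1.4724 + -4.1974
x = -2.725


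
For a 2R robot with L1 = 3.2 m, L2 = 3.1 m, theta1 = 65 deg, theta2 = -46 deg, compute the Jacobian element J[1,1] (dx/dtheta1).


J[1,1] = -L1*sin(t1) - L2*sin(t1+t2)
= -3.2*sin(65) - 3.1*sin(19)
= -3.9094


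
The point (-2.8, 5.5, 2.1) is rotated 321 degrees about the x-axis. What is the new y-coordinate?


Rotation about x-axis: y' = y*cos(theta) - z*sin(theta)
= 5.5 * 0.7771 - 2.1 * -0.6293
= 5.5959


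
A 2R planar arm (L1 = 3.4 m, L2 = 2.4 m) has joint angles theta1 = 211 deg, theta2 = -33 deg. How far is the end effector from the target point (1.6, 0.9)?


End effector via forward kinematics:
x = L1*cos(t1) + L2*cos(t1+t2) = -5.3129
y = L1*sin(t1) + L2*sin(t1+t2) = -1.6674
Distance to target:
d = sqrt((1.6 - -5.3129)^2 + (0.9 - -1.6674)^2)
= sqrt(47.7883 + 6.5914)
= 7.3743 m


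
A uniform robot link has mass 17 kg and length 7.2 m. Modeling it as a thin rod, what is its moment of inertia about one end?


I = (1/3) * m * L^2
= (1/3) * 17 * 7.2^2
= 0.333333 * 17 * 51.84
= 293.76 kg*m^2


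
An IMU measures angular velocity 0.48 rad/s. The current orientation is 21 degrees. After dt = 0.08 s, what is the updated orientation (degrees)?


delta_theta = w * dt = 0.48 * 0.08 = 0.0384 rad
= 2.2002 deg
theta_new = 21 + 2.2002 = 23.2002 deg


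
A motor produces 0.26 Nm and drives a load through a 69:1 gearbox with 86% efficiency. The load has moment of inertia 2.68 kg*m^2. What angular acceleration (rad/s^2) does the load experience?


tau_out = tau_motor * N * eta
= 0.26 * 69 * 0.86 = 15.4284 Nm
alpha = tau_out / I = 15.4284 / 2.68
= 5.7569 rad/s^2


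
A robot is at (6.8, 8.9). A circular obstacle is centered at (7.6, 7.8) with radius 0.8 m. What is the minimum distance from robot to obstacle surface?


center_dist = sqrt((6.8-7.6)^2 + (8.9-7.8)^2)
= sqrt(0.64 + 1.21)
= 1.3601
min_dist = center_dist - radius = 1.3601 - 0.8 = 0.5601 m


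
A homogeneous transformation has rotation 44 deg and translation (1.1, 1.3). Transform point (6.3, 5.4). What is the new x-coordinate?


x' = cos(theta)*px - sin(theta)*py + tx
= 0.7193*6.3 - 0.6947*5.4 + 1.1
= 1.8807


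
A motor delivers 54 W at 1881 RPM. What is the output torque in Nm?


omega = 1881 * 2*pi/60 = 196.9779 rad/s
tau = P / omega = 54 / 196.9779
= 0.2741 Nm


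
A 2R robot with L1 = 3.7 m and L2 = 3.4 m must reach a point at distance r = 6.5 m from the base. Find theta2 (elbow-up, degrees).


cos(theta2) = (r^2 - L1^2 - L2^2) / (2*L1*L2)
cos(theta2) = (42.25 - 13.69 - 11.56) / 25.16
cos(theta2) = 0.675676
theta2 = 47.4934 degrees


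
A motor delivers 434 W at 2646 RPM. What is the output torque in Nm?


omega = 2646 * 2*pi/60 = 277.0885 rad/s
tau = P / omega = 434 / 277.0885
= 1.5663 Nm


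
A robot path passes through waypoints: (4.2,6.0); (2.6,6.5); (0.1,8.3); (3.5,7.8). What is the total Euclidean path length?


Segment lengths:
  seg1 = sqrt((-1.6)^2 + (0.5)^2) = 1.6763
  seg2 = sqrt((-2.5)^2 + (1.8)^2) = 3.0806
  seg3 = sqrt((3.4)^2 + (-0.5)^2) = 3.4366
Total = 8.1935


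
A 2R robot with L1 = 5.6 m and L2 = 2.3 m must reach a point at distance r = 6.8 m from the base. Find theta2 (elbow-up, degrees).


cos(theta2) = (r^2 - L1^2 - L2^2) / (2*L1*L2)
cos(theta2) = (46.24 - 31.36 - 5.29) / 25.76
cos(theta2) = 0.372283
theta2 = 68.1435 degrees


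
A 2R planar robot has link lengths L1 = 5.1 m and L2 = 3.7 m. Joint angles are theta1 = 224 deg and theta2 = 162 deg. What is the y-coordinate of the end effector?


Convert angles to radians: theta1 = 3.9095, theta2 = 2.8274
y = L1*sin(theta1) + L2*sin(theta1+theta2)
y = -3.5428 + 1.622
y = -1.9208


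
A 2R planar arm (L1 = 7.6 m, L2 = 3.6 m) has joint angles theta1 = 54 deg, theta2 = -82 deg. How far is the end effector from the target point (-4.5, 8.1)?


End effector via forward kinematics:
x = L1*cos(t1) + L2*cos(t1+t2) = 7.6458
y = L1*sin(t1) + L2*sin(t1+t2) = 4.4584
Distance to target:
d = sqrt((-4.5 - 7.6458)^2 + (8.1 - 4.4584)^2)
= sqrt(147.52 + 13.261)
= 12.6799 m


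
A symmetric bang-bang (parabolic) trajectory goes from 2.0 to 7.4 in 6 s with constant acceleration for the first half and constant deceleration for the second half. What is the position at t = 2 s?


Symmetric rest-to-rest: each phase covers (pf-p0)/2 in time T/2. 0.5*a*(T/2)^2 = (pf-p0)/2 => a = 4*(pf-p0)/T^2
a = 4*(7.4-2.0)/6^2 = 0.6
t = 2 is in the acceleration phase (t <= T/2).
p = p0 + 0.5*a*t^2 = 2.0 + 0.5*0.6*2^2
= 3.2


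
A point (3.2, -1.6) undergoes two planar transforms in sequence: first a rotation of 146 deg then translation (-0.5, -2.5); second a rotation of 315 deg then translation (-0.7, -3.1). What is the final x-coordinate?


After transform 1:
x1 = cos(146)*3.2 - sin(146)*-1.6 + -0.5 = -2.2582
y1 = sin(146)*3.2 + cos(146)*-1.6 + -2.5 = 0.6159
After transform 2:
x2 = cos(315)*-2.2582 - sin(315)*0.6159 + -0.7
= -1.8613


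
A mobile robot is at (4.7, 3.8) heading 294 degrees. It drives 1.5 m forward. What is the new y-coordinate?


y_new = y0 + d*sin(theta)
= 3.8 + 1.5*sin(294)
= 3.8 + -1.3703
= 2.4297


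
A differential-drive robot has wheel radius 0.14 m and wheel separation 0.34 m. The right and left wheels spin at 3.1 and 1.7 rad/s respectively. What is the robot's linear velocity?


vR = r*wR = 0.14*3.1 = 0.434 m/s
vL = r*wL = 0.14*1.7 = 0.238 m/s
v = (vR+vL)/2 = 0.336 m/s
omega = (vR-vL)/L = 0.5765 rad/s
linear velocity = 0.336 m/s


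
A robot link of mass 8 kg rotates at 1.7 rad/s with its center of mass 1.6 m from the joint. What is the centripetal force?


F = m * omega^2 * r
= 8 * 1.7^2 * 1.6
= 8 * 2.89 * 1.6
= 36.992 N


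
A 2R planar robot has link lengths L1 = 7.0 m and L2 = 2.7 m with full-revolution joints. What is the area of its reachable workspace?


r_max = L1 + L2 = 9.7 m
r_min = |L1 - L2| = 4.3 m
Area = pi*(r_max^2 - r_min^2)
= pi*(94.09 - 18.49)
= pi * 75.6
= 237.5044 m^2


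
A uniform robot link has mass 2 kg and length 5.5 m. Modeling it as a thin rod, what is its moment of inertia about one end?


I = (1/3) * m * L^2
= (1/3) * 2 * 5.5^2
= 0.333333 * 2 * 30.25
= 20.1667 kg*m^2


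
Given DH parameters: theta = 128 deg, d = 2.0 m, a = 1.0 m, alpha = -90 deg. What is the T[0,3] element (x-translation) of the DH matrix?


T[0,3] = a * cos(theta)
= 1.0 * cos(128 deg)
= 1.0 * -0.6157
= -0.6157


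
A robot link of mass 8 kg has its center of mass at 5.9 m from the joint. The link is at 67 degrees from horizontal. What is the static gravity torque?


tau = m*g*L*cos(angle)
= 8 * 9.81 * 5.9 * cos(67 deg)
= 8 * 9.81 * 5.9 * 0.3907
= 180.921 Nm


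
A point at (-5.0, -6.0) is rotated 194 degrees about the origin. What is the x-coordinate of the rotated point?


x' = x*cos(theta) - y*sin(theta)
cos(194 deg) = -0.9703, sin(194 deg) = -0.2419
x' = -5.0 * -0.9703 - -6.0 * -0.2419
= 4.8515 - 1.4515
= 3.3999


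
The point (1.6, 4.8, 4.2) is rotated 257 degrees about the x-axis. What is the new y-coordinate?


Rotation about x-axis: y' = y*cos(theta) - z*sin(theta)
= 4.8 * -0.225 - 4.2 * -0.9744
= 3.0126


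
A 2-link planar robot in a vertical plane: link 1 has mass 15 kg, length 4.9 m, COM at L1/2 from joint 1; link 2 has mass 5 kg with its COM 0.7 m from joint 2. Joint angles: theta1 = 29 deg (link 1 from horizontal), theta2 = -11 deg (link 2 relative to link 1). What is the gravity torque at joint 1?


Horizontal distance from joint 1 to link-1 COM:
  x_c1 = (L1/2)*cos(t1) = 2.45 * 0.8746 = 2.1428 m
Horizontal distance from joint 1 to link-2 COM:
  x_c2 = L1*cos(t1) + Lc2*cos(t1+t2)
       = 4.9*0.8746 + 0.7*0.9511 = 4.9514 m
tau1 = m1*g*x_c1 + m2*g*x_c2
     = 15*9.81*2.1428 + 5*9.81*4.9514
     = 315.3157 + 242.865
     = 558.1807 Nm


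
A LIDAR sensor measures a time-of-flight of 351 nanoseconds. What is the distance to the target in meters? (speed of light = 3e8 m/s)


tof = 351 ns = 3.51e-07 s
dist = c * tof / 2
= 3e8 * 3.51e-07 / 2
= 52.65 m


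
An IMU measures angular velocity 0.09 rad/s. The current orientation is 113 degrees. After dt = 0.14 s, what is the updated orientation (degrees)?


delta_theta = w * dt = 0.09 * 0.14 = 0.0126 rad
= 0.7219 deg
theta_new = 113 + 0.7219 = 113.7219 deg


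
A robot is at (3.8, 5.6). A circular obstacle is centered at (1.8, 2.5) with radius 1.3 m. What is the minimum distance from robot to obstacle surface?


center_dist = sqrt((3.8-1.8)^2 + (5.6-2.5)^2)
= sqrt(4.0 + 9.61)
= 3.6892
min_dist = center_dist - radius = 3.6892 - 1.3 = 2.3892 m


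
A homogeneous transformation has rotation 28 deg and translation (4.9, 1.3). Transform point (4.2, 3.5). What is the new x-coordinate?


x' = cos(theta)*px - sin(theta)*py + tx
= 0.8829*4.2 - 0.4695*3.5 + 4.9
= 6.9652


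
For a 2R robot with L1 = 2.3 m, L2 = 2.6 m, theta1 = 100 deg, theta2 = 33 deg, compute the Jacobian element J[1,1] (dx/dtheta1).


J[1,1] = -L1*sin(t1) - L2*sin(t1+t2)
= -2.3*sin(100) - 2.6*sin(133)
= -4.1666


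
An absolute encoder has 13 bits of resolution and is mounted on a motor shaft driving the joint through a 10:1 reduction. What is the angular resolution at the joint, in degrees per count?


counts = 2^13 = 8192
effective counts at joint = 8192 * 10 = 81920
resolution = 360 / 81920
= 0.0044 deg/count


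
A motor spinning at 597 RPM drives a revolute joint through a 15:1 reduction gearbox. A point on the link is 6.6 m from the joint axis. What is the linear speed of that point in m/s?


omega_motor = 597 * 2*pi/60 = 62.5177 rad/s
omega_joint = omega_motor / 15 = 4.1678 rad/s
v = omega_joint * r = 4.1678 * 6.6
= 27.5078 m/s


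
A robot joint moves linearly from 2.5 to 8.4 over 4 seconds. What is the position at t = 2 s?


s = t/T = 2/4 = 0.5
p(t) = p0 + (pf-p0)*s
= 2.5 + (8.4 - 2.5) * 0.5
= 5.45


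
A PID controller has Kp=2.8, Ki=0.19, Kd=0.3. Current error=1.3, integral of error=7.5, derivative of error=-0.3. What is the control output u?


u = Kp*e + Ki*int(e) + Kd*de/dt
= 2.8*1.3 + 0.19*7.5 + 0.3*(-0.3)
= 3.64 + 1.425 + -0.09
= 4.975


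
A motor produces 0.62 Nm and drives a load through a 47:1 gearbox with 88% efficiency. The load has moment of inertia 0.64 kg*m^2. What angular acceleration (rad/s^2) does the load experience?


tau_out = tau_motor * N * eta
= 0.62 * 47 * 0.88 = 25.6432 Nm
alpha = tau_out / I = 25.6432 / 0.64
= 40.0675 rad/s^2


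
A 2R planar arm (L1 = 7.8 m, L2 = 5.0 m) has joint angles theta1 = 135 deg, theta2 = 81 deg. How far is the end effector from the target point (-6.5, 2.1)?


End effector via forward kinematics:
x = L1*cos(t1) + L2*cos(t1+t2) = -9.5605
y = L1*sin(t1) + L2*sin(t1+t2) = 2.5765
Distance to target:
d = sqrt((-6.5 - -9.5605)^2 + (2.1 - 2.5765)^2)
= sqrt(9.3668 + 0.2271)
= 3.0974 m


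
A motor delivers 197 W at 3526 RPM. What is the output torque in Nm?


omega = 3526 * 2*pi/60 = 369.2419 rad/s
tau = P / omega = 197 / 369.2419
= 0.5335 Nm


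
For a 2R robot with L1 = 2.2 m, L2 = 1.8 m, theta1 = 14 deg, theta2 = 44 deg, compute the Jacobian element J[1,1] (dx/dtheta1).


J[1,1] = -L1*sin(t1) - L2*sin(t1+t2)
= -2.2*sin(14) - 1.8*sin(58)
= -2.0587


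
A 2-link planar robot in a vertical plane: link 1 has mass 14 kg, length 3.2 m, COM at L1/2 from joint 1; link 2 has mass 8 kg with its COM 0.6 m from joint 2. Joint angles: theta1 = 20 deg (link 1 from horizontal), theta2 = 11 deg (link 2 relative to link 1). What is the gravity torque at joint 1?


Horizontal distance from joint 1 to link-1 COM:
  x_c1 = (L1/2)*cos(t1) = 1.6 * 0.9397 = 1.5035 m
Horizontal distance from joint 1 to link-2 COM:
  x_c2 = L1*cos(t1) + Lc2*cos(t1+t2)
       = 3.2*0.9397 + 0.6*0.8572 = 3.5213 m
tau1 = m1*g*x_c1 + m2*g*x_c2
     = 14*9.81*1.5035 + 8*9.81*3.5213
     = 206.4918 + 276.3529
     = 482.8448 Nm


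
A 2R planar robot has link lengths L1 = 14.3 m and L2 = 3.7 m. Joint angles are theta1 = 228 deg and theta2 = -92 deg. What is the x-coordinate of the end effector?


Convert angles to radians: theta1 = 3.9794, theta2 = -1.6057
x = L1*cos(theta1) + L2*cos(theta1+theta2)
x = -9.5686 + -2.6616
x = -12.2301


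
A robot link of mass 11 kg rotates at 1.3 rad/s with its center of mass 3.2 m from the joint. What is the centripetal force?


F = m * omega^2 * r
= 11 * 1.3^2 * 3.2
= 11 * 1.69 * 3.2
= 59.488 N


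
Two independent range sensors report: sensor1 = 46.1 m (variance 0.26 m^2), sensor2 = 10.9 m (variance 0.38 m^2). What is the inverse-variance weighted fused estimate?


w1 = (1/var1) / (1/var1 + 1/var2)
   = 3.8462 / (3.8462 + 2.6316) = 0.5938
w2 = 1 - w1 = 0.4062
fused = w1*s1 + w2*s2 = 27.3719 + 4.4281
= 31.8 m


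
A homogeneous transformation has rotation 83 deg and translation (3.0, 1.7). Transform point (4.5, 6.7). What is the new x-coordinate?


x' = cos(theta)*px - sin(theta)*py + tx
= 0.1219*4.5 - 0.9925*6.7 + 3.0
= -3.1016


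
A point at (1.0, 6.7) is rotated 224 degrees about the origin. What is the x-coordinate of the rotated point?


x' = x*cos(theta) - y*sin(theta)
cos(224 deg) = -0.7193, sin(224 deg) = -0.6947
x' = 1.0 * -0.7193 - 6.7 * -0.6947
= -0.7193 - -4.6542
= 3.9349


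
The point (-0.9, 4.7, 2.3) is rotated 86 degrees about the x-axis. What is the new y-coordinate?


Rotation about x-axis: y' = y*cos(theta) - z*sin(theta)
= 4.7 * 0.0698 - 2.3 * 0.9976
= -1.9665


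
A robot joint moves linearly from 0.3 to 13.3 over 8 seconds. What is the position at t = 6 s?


s = t/T = 6/8 = 0.75
p(t) = p0 + (pf-p0)*s
= 0.3 + (13.3 - 0.3) * 0.75
= 10.05


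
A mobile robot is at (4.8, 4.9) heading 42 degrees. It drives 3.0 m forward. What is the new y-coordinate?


y_new = y0 + d*sin(theta)
= 4.9 + 3.0*sin(42)
= 4.9 + 2.0074
= 6.9074


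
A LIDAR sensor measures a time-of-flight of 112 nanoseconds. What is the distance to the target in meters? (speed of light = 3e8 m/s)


tof = 112 ns = 1.12e-07 s
dist = c * tof / 2
= 3e8 * 1.12e-07 / 2
= 16.8 m


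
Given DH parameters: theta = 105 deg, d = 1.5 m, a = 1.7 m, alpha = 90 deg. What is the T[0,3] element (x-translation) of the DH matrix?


T[0,3] = a * cos(theta)
= 1.7 * cos(105 deg)
= 1.7 * -0.2588
= -0.44


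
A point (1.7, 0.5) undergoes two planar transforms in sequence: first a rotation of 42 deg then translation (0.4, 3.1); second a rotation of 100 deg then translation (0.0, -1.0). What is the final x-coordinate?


After transform 1:
x1 = cos(42)*1.7 - sin(42)*0.5 + 0.4 = 1.3288
y1 = sin(42)*1.7 + cos(42)*0.5 + 3.1 = 4.6091
After transform 2:
x2 = cos(100)*1.3288 - sin(100)*4.6091 + 0.0
= -4.7698


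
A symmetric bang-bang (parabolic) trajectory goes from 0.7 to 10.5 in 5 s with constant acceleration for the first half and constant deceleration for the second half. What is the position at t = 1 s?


Symmetric rest-to-rest: each phase covers (pf-p0)/2 in time T/2. 0.5*a*(T/2)^2 = (pf-p0)/2 => a = 4*(pf-p0)/T^2
a = 4*(10.5-0.7)/5^2 = 1.568
t = 1 is in the acceleration phase (t <= T/2).
p = p0 + 0.5*a*t^2 = 0.7 + 0.5*1.568*1^2
= 1.484


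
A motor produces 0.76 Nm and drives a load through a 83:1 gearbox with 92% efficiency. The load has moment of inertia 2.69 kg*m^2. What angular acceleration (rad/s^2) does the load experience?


tau_out = tau_motor * N * eta
= 0.76 * 83 * 0.92 = 58.0336 Nm
alpha = tau_out / I = 58.0336 / 2.69
= 21.5738 rad/s^2


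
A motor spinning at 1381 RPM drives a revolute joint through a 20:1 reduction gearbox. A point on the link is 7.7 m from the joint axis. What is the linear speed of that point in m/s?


omega_motor = 1381 * 2*pi/60 = 144.618 rad/s
omega_joint = omega_motor / 20 = 7.2309 rad/s
v = omega_joint * r = 7.2309 * 7.7
= 55.6779 m/s


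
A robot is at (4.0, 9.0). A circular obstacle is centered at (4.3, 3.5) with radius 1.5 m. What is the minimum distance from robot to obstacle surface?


center_dist = sqrt((4.0-4.3)^2 + (9.0-3.5)^2)
= sqrt(0.09 + 30.25)
= 5.5082
min_dist = center_dist - radius = 5.5082 - 1.5 = 4.0082 m


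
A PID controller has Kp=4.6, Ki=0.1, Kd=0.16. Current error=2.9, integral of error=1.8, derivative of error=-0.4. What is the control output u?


u = Kp*e + Ki*int(e) + Kd*de/dt
= 4.6*2.9 + 0.1*1.8 + 0.16*(-0.4)
= 13.34 + 0.18 + -0.064
= 13.456


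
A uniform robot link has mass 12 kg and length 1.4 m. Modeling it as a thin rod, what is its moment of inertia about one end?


I = (1/3) * m * L^2
= (1/3) * 12 * 1.4^2
= 0.333333 * 12 * 1.96
= 7.84 kg*m^2


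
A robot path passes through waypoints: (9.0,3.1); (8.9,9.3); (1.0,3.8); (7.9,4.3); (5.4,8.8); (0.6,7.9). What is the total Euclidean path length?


Segment lengths:
  seg1 = sqrt((-0.1)^2 + (6.2)^2) = 6.2008
  seg2 = sqrt((-7.9)^2 + (-5.5)^2) = 9.626
  seg3 = sqrt((6.9)^2 + (0.5)^2) = 6.9181
  seg4 = sqrt((-2.5)^2 + (4.5)^2) = 5.1478
  seg5 = sqrt((-4.8)^2 + (-0.9)^2) = 4.8836
Total = 32.7764


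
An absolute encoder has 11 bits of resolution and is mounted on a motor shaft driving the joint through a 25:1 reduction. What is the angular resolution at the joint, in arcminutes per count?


counts = 2^11 = 2048
effective counts at joint = 2048 * 25 = 51200
resolution = 360*60 / 51200
= 0.4219 arcmin/count


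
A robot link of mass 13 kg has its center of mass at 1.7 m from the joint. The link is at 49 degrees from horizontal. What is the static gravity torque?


tau = m*g*L*cos(angle)
= 13 * 9.81 * 1.7 * cos(49 deg)
= 13 * 9.81 * 1.7 * 0.6561
= 142.2343 Nm


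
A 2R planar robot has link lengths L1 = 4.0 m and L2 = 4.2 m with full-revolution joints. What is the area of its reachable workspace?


r_max = L1 + L2 = 8.2 m
r_min = |L1 - L2| = 0.2 m
Area = pi*(r_max^2 - r_min^2)
= pi*(67.24 - 0.04)
= pi * 67.2
= 211.115 m^2


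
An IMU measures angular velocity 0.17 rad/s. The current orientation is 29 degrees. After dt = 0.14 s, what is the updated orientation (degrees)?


delta_theta = w * dt = 0.17 * 0.14 = 0.0238 rad
= 1.3636 deg
theta_new = 29 + 1.3636 = 30.3636 deg


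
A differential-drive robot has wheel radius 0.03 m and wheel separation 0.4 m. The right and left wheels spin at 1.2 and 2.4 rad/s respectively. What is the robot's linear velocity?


vR = r*wR = 0.03*1.2 = 0.036 m/s
vL = r*wL = 0.03*2.4 = 0.072 m/s
v = (vR+vL)/2 = 0.054 m/s
omega = (vR-vL)/L = -0.09 rad/s
linear velocity = 0.054 m/s
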